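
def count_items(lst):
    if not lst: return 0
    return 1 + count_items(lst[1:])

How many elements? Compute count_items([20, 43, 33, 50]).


count_items([20, 43, 33, 50]) = 1 + count_items([43, 33, 50])
count_items([43, 33, 50]) = 1 + count_items([33, 50])
count_items([33, 50]) = 1 + count_items([50])
count_items([50]) = 1 + count_items([])
count_items([]) = 0  (base case)
Unwinding: 1 + 1 + 1 + 1 + 0 = 4

4


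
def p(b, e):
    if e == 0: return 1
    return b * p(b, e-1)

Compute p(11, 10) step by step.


p(11, 10)
= 11 * p(11, 9)
= 11 * 11 * p(11, 8)
= 11 * 11 * 11 * p(11, 7)
= 11 * 11 * 11 * 11 * p(11, 6)
= 11 * 11 * 11 * 11 * 11 * p(11, 5)
= 11 * 11 * 11 * 11 * 11 * 11 * p(11, 4)
= 11 * 11 * 11 * 11 * 11 * 11 * 11 * p(11, 3)
= 11 * 11 * 11 * 11 * 11 * 11 * 11 * 11 * p(11, 2)
= 11 * 11 * 11 * 11 * 11 * 11 * 11 * 11 * 11 * p(11, 1)
= 11 * 11 * 11 * 11 * 11 * 11 * 11 * 11 * 11 * 11 * p(11, 0)
= 11 * 11 * 11 * 11 * 11 * 11 * 11 * 11 * 11 * 11 * 1
= 25937424601

25937424601


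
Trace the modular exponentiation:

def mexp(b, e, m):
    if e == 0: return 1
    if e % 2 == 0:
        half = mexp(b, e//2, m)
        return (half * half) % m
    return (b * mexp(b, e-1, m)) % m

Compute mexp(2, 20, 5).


mexp(2, 20, 5): e is even, compute mexp(2, 10, 5)
  mexp(2, 10, 5): e is even, compute mexp(2, 5, 5)
    mexp(2, 5, 5): e is odd, compute mexp(2, 4, 5)
      mexp(2, 4, 5): e is even, compute mexp(2, 2, 5)
        mexp(2, 2, 5): e is even, compute mexp(2, 1, 5)
          mexp(2, 1, 5): e is odd, compute mexp(2, 0, 5)
          mexp(2, 0, 5) = 1
          (2 * 1) % 5 = 2
        half=2, (2*2) % 5 = 4
      half=4, (4*4) % 5 = 1
    (2 * 1) % 5 = 2
  half=2, (2*2) % 5 = 4
half=4, (4*4) % 5 = 1

1


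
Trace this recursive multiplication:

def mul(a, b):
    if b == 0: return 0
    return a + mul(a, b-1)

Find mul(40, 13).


mul(40, 13) = 40 + mul(40, 12)
mul(40, 12) = 40 + mul(40, 11)
mul(40, 11) = 40 + mul(40, 10)
mul(40, 10) = 40 + mul(40, 9)
mul(40, 9) = 40 + mul(40, 8)
mul(40, 8) = 40 + mul(40, 7)
mul(40, 7) = 40 + mul(40, 6)
mul(40, 6) = 40 + mul(40, 5)
mul(40, 5) = 40 + mul(40, 4)
mul(40, 4) = 40 + mul(40, 3)
mul(40, 3) = 40 + mul(40, 2)
mul(40, 2) = 40 + mul(40, 1)
mul(40, 1) = 40 + mul(40, 0)
mul(40, 0) = 0  (base case)
Total: 40 + 40 + 40 + 40 + 40 + 40 + 40 + 40 + 40 + 40 + 40 + 40 + 40 + 0 = 520

520


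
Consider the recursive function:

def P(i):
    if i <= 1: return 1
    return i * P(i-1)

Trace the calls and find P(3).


P(3)
= 3 * P(2)
= 3 * 2 * P(1)
= 3 * 2 * 1
= 6

6


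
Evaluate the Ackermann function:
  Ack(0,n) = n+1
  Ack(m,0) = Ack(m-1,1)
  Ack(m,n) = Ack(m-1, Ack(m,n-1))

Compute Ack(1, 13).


Ack(1, 13) = Ack(0, Ack(1, 12))
  Ack(1, 12) = Ack(0, Ack(1, 11))
    Ack(1, 11) = Ack(0, Ack(1, 10))
      Ack(1, 10) = Ack(0, Ack(1, 9))
        Ack(1, 9) = Ack(0, Ack(1, 8))
          Ack(1, 8) = Ack(0, Ack(1, 7))
          Ack(1, 7) = Ack(0, Ack(1, 6))
          Ack(1, 6) = Ack(0, Ack(1, 5))
          Ack(1, 5) = Ack(0, Ack(1, 4))
          Ack(1, 4) = Ack(0, Ack(1, 3))
          Ack(1, 3) = Ack(0, Ack(1, 2))
          Ack(1, 2) = Ack(0, Ack(1, 1))
          Ack(1, 1) = Ack(0, Ack(1, 0))
          Ack(1, 0) = Ack(0, 1)
          Ack(0, 1) = 2
            = Ack(0, 2)
          Ack(0, 2) = 3
            = Ack(0, 3)
          Ack(0, 3) = 4
            = Ack(0, 4)
          Ack(0, 4) = 5
            = Ack(0, 5)
          Ack(0, 5) = 6
            = Ack(0, 6)
          Ack(0, 6) = 7
... (trace truncated)
Result: Ack(1, 13) = 15

15


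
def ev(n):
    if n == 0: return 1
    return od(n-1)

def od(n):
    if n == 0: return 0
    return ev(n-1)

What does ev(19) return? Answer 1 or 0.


ev(19) = od(18)
od(18) = ev(17)
ev(17) = od(16)
od(16) = ev(15)
ev(15) = od(14)
od(14) = ev(13)
ev(13) = od(12)
od(12) = ev(11)
ev(11) = od(10)
od(10) = ev(9)
ev(9) = od(8)
od(8) = ev(7)
ev(7) = od(6)
od(6) = ev(5)
ev(5) = od(4)
od(4) = ev(3)
ev(3) = od(2)
od(2) = ev(1)
ev(1) = od(0)
od(0) = 0  (base case)
Result: 0

0


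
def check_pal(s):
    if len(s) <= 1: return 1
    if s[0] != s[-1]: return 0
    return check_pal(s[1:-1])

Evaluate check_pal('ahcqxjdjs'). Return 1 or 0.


check_pal('ahcqxjdjs'): s[0]='a' != s[-1]='s' -> return 0
Result: 0 (not a palindrome)

0


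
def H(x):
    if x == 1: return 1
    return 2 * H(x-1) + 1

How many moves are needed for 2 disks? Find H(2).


H(2) = 2 * H(1) + 1
H(1) = 1  (base case)
H(2) = 2 * 1 + 1 = 3

3


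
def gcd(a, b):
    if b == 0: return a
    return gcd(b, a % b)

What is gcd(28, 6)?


gcd(28, 6) = gcd(6, 4)
gcd(6, 4) = gcd(4, 2)
gcd(4, 2) = gcd(2, 0)
gcd(2, 0) = 2  (base case)

2


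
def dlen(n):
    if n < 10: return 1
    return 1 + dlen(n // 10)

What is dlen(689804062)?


dlen(689804062) = 1 + dlen(68980406)
dlen(68980406) = 1 + dlen(6898040)
dlen(6898040) = 1 + dlen(689804)
dlen(689804) = 1 + dlen(68980)
dlen(68980) = 1 + dlen(6898)
dlen(6898) = 1 + dlen(689)
dlen(689) = 1 + dlen(68)
dlen(68) = 1 + dlen(6)
dlen(6) = 1  (base case: 6 < 10)
Unwinding: 1 + 1 + 1 + 1 + 1 + 1 + 1 + 1 + 1 = 9

9


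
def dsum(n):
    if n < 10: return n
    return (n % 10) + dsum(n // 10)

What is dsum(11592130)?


dsum(11592130) = 0 + dsum(1159213)
dsum(1159213) = 3 + dsum(115921)
dsum(115921) = 1 + dsum(11592)
dsum(11592) = 2 + dsum(1159)
dsum(1159) = 9 + dsum(115)
dsum(115) = 5 + dsum(11)
dsum(11) = 1 + dsum(1)
dsum(1) = 1  (base case)
Total: 0 + 3 + 1 + 2 + 9 + 5 + 1 + 1 = 22

22


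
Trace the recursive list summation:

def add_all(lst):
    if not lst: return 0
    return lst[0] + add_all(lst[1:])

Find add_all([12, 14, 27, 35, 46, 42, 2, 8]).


add_all([12, 14, 27, 35, 46, 42, 2, 8]) = 12 + add_all([14, 27, 35, 46, 42, 2, 8])
add_all([14, 27, 35, 46, 42, 2, 8]) = 14 + add_all([27, 35, 46, 42, 2, 8])
add_all([27, 35, 46, 42, 2, 8]) = 27 + add_all([35, 46, 42, 2, 8])
add_all([35, 46, 42, 2, 8]) = 35 + add_all([46, 42, 2, 8])
add_all([46, 42, 2, 8]) = 46 + add_all([42, 2, 8])
add_all([42, 2, 8]) = 42 + add_all([2, 8])
add_all([2, 8]) = 2 + add_all([8])
add_all([8]) = 8 + add_all([])
add_all([]) = 0  (base case)
Total: 12 + 14 + 27 + 35 + 46 + 42 + 2 + 8 + 0 = 186

186


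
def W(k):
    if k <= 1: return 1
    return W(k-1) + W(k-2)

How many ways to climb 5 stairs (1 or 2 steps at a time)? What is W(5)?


Building up from base cases:
W(0) = 1
W(1) = 1
W(2) = W(1) + W(0) = 1 + 1 = 2
W(3) = W(2) + W(1) = 2 + 1 = 3
W(4) = W(3) + W(2) = 3 + 2 = 5
W(5) = W(4) + W(3) = 5 + 3 = 8

8


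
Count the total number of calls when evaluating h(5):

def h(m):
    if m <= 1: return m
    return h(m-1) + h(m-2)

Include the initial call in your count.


Let C(n) = total calls for h(n)
C(0) = 1, C(1) = 1
C(2) = 1 + C(1) + C(0) = 1 + 1 + 1 = 3
C(3) = 1 + C(2) + C(1) = 1 + 3 + 1 = 5
C(4) = 1 + C(3) + C(2) = 1 + 5 + 3 = 9
C(5) = 1 + C(4) + C(3) = 1 + 9 + 5 = 15

15


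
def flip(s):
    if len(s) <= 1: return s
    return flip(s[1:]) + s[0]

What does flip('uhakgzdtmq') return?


flip('uhakgzdtmq') = flip('hakgzdtmq') + 'u'
flip('hakgzdtmq') = flip('akgzdtmq') + 'h'
flip('akgzdtmq') = flip('kgzdtmq') + 'a'
flip('kgzdtmq') = flip('gzdtmq') + 'k'
flip('gzdtmq') = flip('zdtmq') + 'g'
flip('zdtmq') = flip('dtmq') + 'z'
flip('dtmq') = flip('tmq') + 'd'
flip('tmq') = flip('mq') + 't'
flip('mq') = flip('q') + 'm'
flip('q') = 'q'  (base case)
Concatenating: 'q' + 'm' + 't' + 'd' + 'z' + 'g' + 'k' + 'a' + 'h' + 'u' = 'qmtdzgkahu'

qmtdzgkahu


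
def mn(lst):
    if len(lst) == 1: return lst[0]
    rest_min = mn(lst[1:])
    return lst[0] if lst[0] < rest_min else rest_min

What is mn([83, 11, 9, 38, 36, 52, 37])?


mn([83, 11, 9, 38, 36, 52, 37]): compare 83 with mn([11, 9, 38, 36, 52, 37])
mn([11, 9, 38, 36, 52, 37]): compare 11 with mn([9, 38, 36, 52, 37])
mn([9, 38, 36, 52, 37]): compare 9 with mn([38, 36, 52, 37])
mn([38, 36, 52, 37]): compare 38 with mn([36, 52, 37])
mn([36, 52, 37]): compare 36 with mn([52, 37])
mn([52, 37]): compare 52 with mn([37])
mn([37]) = 37  (base case)
Compare 52 with 37 -> 37
Compare 36 with 37 -> 36
Compare 38 with 36 -> 36
Compare 9 with 36 -> 9
Compare 11 with 9 -> 9
Compare 83 with 9 -> 9

9


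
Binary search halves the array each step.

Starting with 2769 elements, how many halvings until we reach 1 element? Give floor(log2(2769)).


2769 / 2 = 1384
1384 / 2 = 692
692 / 2 = 346
346 / 2 = 173
173 / 2 = 86
86 / 2 = 43
43 / 2 = 21
21 / 2 = 10
10 / 2 = 5
5 / 2 = 2
2 / 2 = 1
Reached 1 after 11 halvings

11


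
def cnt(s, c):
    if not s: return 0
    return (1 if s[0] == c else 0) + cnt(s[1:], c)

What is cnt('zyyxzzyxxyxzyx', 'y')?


s[0]='z' != 'y' -> 0
s[0]='y' == 'y' -> 1
s[0]='y' == 'y' -> 1
s[0]='x' != 'y' -> 0
s[0]='z' != 'y' -> 0
s[0]='z' != 'y' -> 0
s[0]='y' == 'y' -> 1
s[0]='x' != 'y' -> 0
s[0]='x' != 'y' -> 0
s[0]='y' == 'y' -> 1
s[0]='x' != 'y' -> 0
s[0]='z' != 'y' -> 0
s[0]='y' == 'y' -> 1
s[0]='x' != 'y' -> 0
Sum: 0 + 1 + 1 + 0 + 0 + 0 + 1 + 0 + 0 + 1 + 0 + 0 + 1 + 0 = 5

5


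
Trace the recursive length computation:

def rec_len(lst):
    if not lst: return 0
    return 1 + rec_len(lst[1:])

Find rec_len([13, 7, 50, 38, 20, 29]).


rec_len([13, 7, 50, 38, 20, 29]) = 1 + rec_len([7, 50, 38, 20, 29])
rec_len([7, 50, 38, 20, 29]) = 1 + rec_len([50, 38, 20, 29])
rec_len([50, 38, 20, 29]) = 1 + rec_len([38, 20, 29])
rec_len([38, 20, 29]) = 1 + rec_len([20, 29])
rec_len([20, 29]) = 1 + rec_len([29])
rec_len([29]) = 1 + rec_len([])
rec_len([]) = 0  (base case)
Unwinding: 1 + 1 + 1 + 1 + 1 + 1 + 0 = 6

6


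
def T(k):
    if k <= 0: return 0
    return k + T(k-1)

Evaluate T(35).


T(35)
= 35 + 34 + 33 + 32 + 31 + 30 + 29 + 28 + 27 + 26 + 25 + 24 + 23 + 22 + 21 + 20 + 19 + 18 + 17 + 16 + 15 + 14 + 13 + 12 + 11 + 10 + 9 + 8 + 7 + 6 + 5 + 4 + 3 + 2 + 1 + T(0)
= 35 + 34 + 33 + 32 + 31 + 30 + 29 + 28 + 27 + 26 + 25 + 24 + 23 + 22 + 21 + 20 + 19 + 18 + 17 + 16 + 15 + 14 + 13 + 12 + 11 + 10 + 9 + 8 + 7 + 6 + 5 + 4 + 3 + 2 + 1 + 0
= 630

630


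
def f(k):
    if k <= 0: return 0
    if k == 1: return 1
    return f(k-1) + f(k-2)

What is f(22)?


Computing f(22) bottom-up:
f(0) = 0
f(1) = 1
f(2) = f(1) + f(0) = 1 + 0 = 1
f(3) = f(2) + f(1) = 1 + 1 = 2
f(4) = f(3) + f(2) = 2 + 1 = 3
f(5) = f(4) + f(3) = 3 + 2 = 5
f(6) = f(5) + f(4) = 5 + 3 = 8
f(7) = f(6) + f(5) = 8 + 5 = 13
f(8) = f(7) + f(6) = 13 + 8 = 21
f(9) = f(8) + f(7) = 21 + 13 = 34
f(10) = f(9) + f(8) = 34 + 21 = 55
f(11) = f(10) + f(9) = 55 + 34 = 89
f(12) = f(11) + f(10) = 89 + 55 = 144
f(13) = f(12) + f(11) = 144 + 89 = 233
f(14) = f(13) + f(12) = 233 + 144 = 377
f(15) = f(14) + f(13) = 377 + 233 = 610
f(16) = f(15) + f(14) = 610 + 377 = 987
f(17) = f(16) + f(15) = 987 + 610 = 1597
f(18) = f(17) + f(16) = 1597 + 987 = 2584
f(19) = f(18) + f(17) = 2584 + 1597 = 4181
f(20) = f(19) + f(18) = 4181 + 2584 = 6765
f(21) = f(20) + f(19) = 6765 + 4181 = 10946
f(22) = f(21) + f(20) = 10946 + 6765 = 17711

17711


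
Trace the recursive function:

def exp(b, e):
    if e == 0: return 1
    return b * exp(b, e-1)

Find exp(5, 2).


exp(5, 2)
= 5 * exp(5, 1)
= 5 * 5 * exp(5, 0)
= 5 * 5 * 1
= 25

25


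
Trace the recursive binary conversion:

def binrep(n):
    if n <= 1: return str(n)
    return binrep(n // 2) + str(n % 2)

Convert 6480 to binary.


binrep(6480) = binrep(3240) + '0'
binrep(3240) = binrep(1620) + '0'
binrep(1620) = binrep(810) + '0'
binrep(810) = binrep(405) + '0'
binrep(405) = binrep(202) + '1'
binrep(202) = binrep(101) + '0'
binrep(101) = binrep(50) + '1'
binrep(50) = binrep(25) + '0'
binrep(25) = binrep(12) + '1'
binrep(12) = binrep(6) + '0'
binrep(6) = binrep(3) + '0'
binrep(3) = binrep(1) + '1'
binrep(1) = '1'  (base case)
Concatenating: '1' + '1' + '0' + '0' + '1' + '0' + '1' + '0' + '1' + '0' + '0' + '0' + '0' = '1100101010000'

1100101010000


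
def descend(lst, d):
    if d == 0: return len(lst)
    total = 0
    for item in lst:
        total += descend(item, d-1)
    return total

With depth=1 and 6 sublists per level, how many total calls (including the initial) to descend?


At depth 0 (root): 1 call
At depth 1: each of 1 parents calls descend on 6 children = 6 calls
Total: 1 + 6 = 7

7


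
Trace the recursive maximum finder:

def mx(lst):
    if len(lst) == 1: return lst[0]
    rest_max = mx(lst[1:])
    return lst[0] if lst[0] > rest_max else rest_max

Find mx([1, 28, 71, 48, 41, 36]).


mx([1, 28, 71, 48, 41, 36]): compare 1 with mx([28, 71, 48, 41, 36])
mx([28, 71, 48, 41, 36]): compare 28 with mx([71, 48, 41, 36])
mx([71, 48, 41, 36]): compare 71 with mx([48, 41, 36])
mx([48, 41, 36]): compare 48 with mx([41, 36])
mx([41, 36]): compare 41 with mx([36])
mx([36]) = 36  (base case)
Compare 41 with 36 -> 41
Compare 48 with 41 -> 48
Compare 71 with 48 -> 71
Compare 28 with 71 -> 71
Compare 1 with 71 -> 71

71


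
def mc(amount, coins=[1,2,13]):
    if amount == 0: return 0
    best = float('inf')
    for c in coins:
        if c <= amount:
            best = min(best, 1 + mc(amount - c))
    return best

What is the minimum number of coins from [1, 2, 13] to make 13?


Building up with DP:
mc(0) = 0
mc(1) = min(1+mc(0)=1+0=1) = 1
mc(2) = min(1+mc(1)=1+1=2, 1+mc(0)=1+0=1) = 1
mc(3) = min(1+mc(2)=1+1=2, 1+mc(1)=1+1=2) = 2
mc(4) = min(1+mc(3)=1+2=3, 1+mc(2)=1+1=2) = 2
mc(5) = min(1+mc(4)=1+2=3, 1+mc(3)=1+2=3) = 3
mc(6) = min(1+mc(5)=1+3=4, 1+mc(4)=1+2=3) = 3
mc(7) = min(1+mc(6)=1+3=4, 1+mc(5)=1+3=4) = 4
mc(8) = min(1+mc(7)=1+4=5, 1+mc(6)=1+3=4) = 4
mc(9) = min(1+mc(8)=1+4=5, 1+mc(7)=1+4=5) = 5
mc(10) = min(1+mc(9)=1+5=6, 1+mc(8)=1+4=5) = 5
mc(11) = min(1+mc(10)=1+5=6, 1+mc(9)=1+5=6) = 6
mc(12) = min(1+mc(11)=1+6=7, 1+mc(10)=1+5=6) = 6
mc(13) = min(1+mc(12)=1+6=7, 1+mc(11)=1+6=7, 1+mc(0)=1+0=1) = 1

1


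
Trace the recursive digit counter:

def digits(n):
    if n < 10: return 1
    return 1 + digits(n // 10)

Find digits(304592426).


digits(304592426) = 1 + digits(30459242)
digits(30459242) = 1 + digits(3045924)
digits(3045924) = 1 + digits(304592)
digits(304592) = 1 + digits(30459)
digits(30459) = 1 + digits(3045)
digits(3045) = 1 + digits(304)
digits(304) = 1 + digits(30)
digits(30) = 1 + digits(3)
digits(3) = 1  (base case: 3 < 10)
Unwinding: 1 + 1 + 1 + 1 + 1 + 1 + 1 + 1 + 1 = 9

9


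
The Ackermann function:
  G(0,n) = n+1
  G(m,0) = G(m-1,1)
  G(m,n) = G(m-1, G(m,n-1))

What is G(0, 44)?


G(0, 44) = 45
Result: G(0, 44) = 45

45


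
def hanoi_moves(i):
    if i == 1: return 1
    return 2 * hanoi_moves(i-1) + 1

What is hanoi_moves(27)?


hanoi_moves(27) = 2 * hanoi_moves(26) + 1
hanoi_moves(26) = 2 * hanoi_moves(25) + 1
hanoi_moves(25) = 2 * hanoi_moves(24) + 1
hanoi_moves(24) = 2 * hanoi_moves(23) + 1
hanoi_moves(23) = 2 * hanoi_moves(22) + 1
hanoi_moves(22) = 2 * hanoi_moves(21) + 1
hanoi_moves(21) = 2 * hanoi_moves(20) + 1
hanoi_moves(20) = 2 * hanoi_moves(19) + 1
hanoi_moves(19) = 2 * hanoi_moves(18) + 1
hanoi_moves(18) = 2 * hanoi_moves(17) + 1
hanoi_moves(17) = 2 * hanoi_moves(16) + 1
hanoi_moves(16) = 2 * hanoi_moves(15) + 1
hanoi_moves(15) = 2 * hanoi_moves(14) + 1
hanoi_moves(14) = 2 * hanoi_moves(13) + 1
hanoi_moves(13) = 2 * hanoi_moves(12) + 1
hanoi_moves(12) = 2 * hanoi_moves(11) + 1
hanoi_moves(11) = 2 * hanoi_moves(10) + 1
hanoi_moves(10) = 2 * hanoi_moves(9) + 1
hanoi_moves(9) = 2 * hanoi_moves(8) + 1
hanoi_moves(8) = 2 * hanoi_moves(7) + 1
hanoi_moves(7) = 2 * hanoi_moves(6) + 1
hanoi_moves(6) = 2 * hanoi_moves(5) + 1
hanoi_moves(5) = 2 * hanoi_moves(4) + 1
hanoi_moves(4) = 2 * hanoi_moves(3) + 1
hanoi_moves(3) = 2 * hanoi_moves(2) + 1
hanoi_moves(2) = 2 * hanoi_moves(1) + 1
hanoi_moves(1) = 1  (base case)
hanoi_moves(2) = 2 * 1 + 1 = 3
hanoi_moves(3) = 2 * 3 + 1 = 7
hanoi_moves(4) = 2 * 7 + 1 = 15
hanoi_moves(5) = 2 * 15 + 1 = 31
hanoi_moves(6) = 2 * 31 + 1 = 63
hanoi_moves(7) = 2 * 63 + 1 = 127
hanoi_moves(8) = 2 * 127 + 1 = 255
hanoi_moves(9) = 2 * 255 + 1 = 511
hanoi_moves(10) = 2 * 511 + 1 = 1023
hanoi_moves(11) = 2 * 1023 + 1 = 2047
hanoi_moves(12) = 2 * 2047 + 1 = 4095
hanoi_moves(13) = 2 * 4095 + 1 = 8191
hanoi_moves(14) = 2 * 8191 + 1 = 16383
hanoi_moves(15) = 2 * 16383 + 1 = 32767
hanoi_moves(16) = 2 * 32767 + 1 = 65535
hanoi_moves(17) = 2 * 65535 + 1 = 131071
hanoi_moves(18) = 2 * 131071 + 1 = 262143
hanoi_moves(19) = 2 * 262143 + 1 = 524287
hanoi_moves(20) = 2 * 524287 + 1 = 1048575
hanoi_moves(21) = 2 * 1048575 + 1 = 2097151
hanoi_moves(22) = 2 * 2097151 + 1 = 4194303
hanoi_moves(23) = 2 * 4194303 + 1 = 8388607
hanoi_moves(24) = 2 * 8388607 + 1 = 16777215
hanoi_moves(25) = 2 * 16777215 + 1 = 33554431
hanoi_moves(26) = 2 * 33554431 + 1 = 67108863
hanoi_moves(27) = 2 * 67108863 + 1 = 134217727

134217727


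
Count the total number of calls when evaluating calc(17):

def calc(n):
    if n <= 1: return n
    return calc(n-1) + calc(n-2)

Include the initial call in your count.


Let C(n) = total calls for calc(n)
C(0) = 1, C(1) = 1
C(2) = 1 + C(1) + C(0) = 1 + 1 + 1 = 3
C(3) = 1 + C(2) + C(1) = 1 + 3 + 1 = 5
C(4) = 1 + C(3) + C(2) = 1 + 5 + 3 = 9
C(5) = 1 + C(4) + C(3) = 1 + 9 + 5 = 15
C(6) = 1 + C(5) + C(4) = 1 + 15 + 9 = 25
C(7) = 1 + C(6) + C(5) = 1 + 25 + 15 = 41
C(8) = 1 + C(7) + C(6) = 1 + 41 + 25 = 67
C(9) = 1 + C(8) + C(7) = 1 + 67 + 41 = 109
C(10) = 1 + C(9) + C(8) = 1 + 109 + 67 = 177
C(11) = 1 + C(10) + C(9) = 1 + 177 + 109 = 287
C(12) = 1 + C(11) + C(10) = 1 + 287 + 177 = 465
C(13) = 1 + C(12) + C(11) = 1 + 465 + 287 = 753
C(14) = 1 + C(13) + C(12) = 1 + 753 + 465 = 1219
C(15) = 1 + C(14) + C(13) = 1 + 1219 + 753 = 1973
C(16) = 1 + C(15) + C(14) = 1 + 1973 + 1219 = 3193
C(17) = 1 + C(16) + C(15) = 1 + 3193 + 1973 = 5167

5167


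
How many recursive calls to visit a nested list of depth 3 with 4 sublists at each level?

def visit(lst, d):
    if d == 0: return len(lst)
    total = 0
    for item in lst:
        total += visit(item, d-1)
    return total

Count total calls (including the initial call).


At depth 0 (root): 1 call
At depth 1: each of 1 parents calls visit on 4 children = 4 calls
At depth 2: each of 4 parents calls visit on 4 children = 16 calls
At depth 3: each of 16 parents calls visit on 4 children = 64 calls
Total: 1 + 4 + 16 + 64 = 85

85


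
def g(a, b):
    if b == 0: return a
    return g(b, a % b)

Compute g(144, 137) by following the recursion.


g(144, 137) = g(137, 7)
g(137, 7) = g(7, 4)
g(7, 4) = g(4, 3)
g(4, 3) = g(3, 1)
g(3, 1) = g(1, 0)
g(1, 0) = 1  (base case)

1


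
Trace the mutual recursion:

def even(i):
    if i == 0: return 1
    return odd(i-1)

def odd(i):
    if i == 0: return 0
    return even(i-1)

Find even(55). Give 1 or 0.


even(55) = odd(54)
odd(54) = even(53)
even(53) = odd(52)
odd(52) = even(51)
even(51) = odd(50)
odd(50) = even(49)
even(49) = odd(48)
odd(48) = even(47)
even(47) = odd(46)
odd(46) = even(45)
even(45) = odd(44)
odd(44) = even(43)
even(43) = odd(42)
odd(42) = even(41)
even(41) = odd(40)
odd(40) = even(39)
even(39) = odd(38)
odd(38) = even(37)
even(37) = odd(36)
odd(36) = even(35)
even(35) = odd(34)
odd(34) = even(33)
even(33) = odd(32)
odd(32) = even(31)
even(31) = odd(30)
odd(30) = even(29)
even(29) = odd(28)
odd(28) = even(27)
even(27) = odd(26)
odd(26) = even(25)
even(25) = odd(24)
odd(24) = even(23)
even(23) = odd(22)
odd(22) = even(21)
even(21) = odd(20)
odd(20) = even(19)
even(19) = odd(18)
odd(18) = even(17)
even(17) = odd(16)
odd(16) = even(15)
even(15) = odd(14)
odd(14) = even(13)
even(13) = odd(12)
odd(12) = even(11)
even(11) = odd(10)
odd(10) = even(9)
even(9) = odd(8)
odd(8) = even(7)
even(7) = odd(6)
odd(6) = even(5)
even(5) = odd(4)
odd(4) = even(3)
even(3) = odd(2)
odd(2) = even(1)
even(1) = odd(0)
odd(0) = 0  (base case)
Result: 0

0


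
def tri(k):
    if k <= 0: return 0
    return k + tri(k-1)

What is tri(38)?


tri(38)
= 38 + 37 + 36 + 35 + 34 + 33 + 32 + 31 + 30 + 29 + 28 + 27 + 26 + 25 + 24 + 23 + 22 + 21 + 20 + 19 + 18 + 17 + 16 + 15 + 14 + 13 + 12 + 11 + 10 + 9 + 8 + 7 + 6 + 5 + 4 + 3 + 2 + 1 + tri(0)
= 38 + 37 + 36 + 35 + 34 + 33 + 32 + 31 + 30 + 29 + 28 + 27 + 26 + 25 + 24 + 23 + 22 + 21 + 20 + 19 + 18 + 17 + 16 + 15 + 14 + 13 + 12 + 11 + 10 + 9 + 8 + 7 + 6 + 5 + 4 + 3 + 2 + 1 + 0
= 741

741


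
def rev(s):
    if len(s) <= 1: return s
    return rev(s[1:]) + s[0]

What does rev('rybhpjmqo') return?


rev('rybhpjmqo') = rev('ybhpjmqo') + 'r'
rev('ybhpjmqo') = rev('bhpjmqo') + 'y'
rev('bhpjmqo') = rev('hpjmqo') + 'b'
rev('hpjmqo') = rev('pjmqo') + 'h'
rev('pjmqo') = rev('jmqo') + 'p'
rev('jmqo') = rev('mqo') + 'j'
rev('mqo') = rev('qo') + 'm'
rev('qo') = rev('o') + 'q'
rev('o') = 'o'  (base case)
Concatenating: 'o' + 'q' + 'm' + 'j' + 'p' + 'h' + 'b' + 'y' + 'r' = 'oqmjphbyr'

oqmjphbyr


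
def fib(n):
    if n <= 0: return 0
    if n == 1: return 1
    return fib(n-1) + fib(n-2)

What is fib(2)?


Computing fib(2) bottom-up:
fib(0) = 0
fib(1) = 1
fib(2) = fib(1) + fib(0) = 1 + 0 = 1

1


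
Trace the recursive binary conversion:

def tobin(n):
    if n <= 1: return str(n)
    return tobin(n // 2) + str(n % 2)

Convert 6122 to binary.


tobin(6122) = tobin(3061) + '0'
tobin(3061) = tobin(1530) + '1'
tobin(1530) = tobin(765) + '0'
tobin(765) = tobin(382) + '1'
tobin(382) = tobin(191) + '0'
tobin(191) = tobin(95) + '1'
tobin(95) = tobin(47) + '1'
tobin(47) = tobin(23) + '1'
tobin(23) = tobin(11) + '1'
tobin(11) = tobin(5) + '1'
tobin(5) = tobin(2) + '1'
tobin(2) = tobin(1) + '0'
tobin(1) = '1'  (base case)
Concatenating: '1' + '0' + '1' + '1' + '1' + '1' + '1' + '1' + '0' + '1' + '0' + '1' + '0' = '1011111101010'

1011111101010


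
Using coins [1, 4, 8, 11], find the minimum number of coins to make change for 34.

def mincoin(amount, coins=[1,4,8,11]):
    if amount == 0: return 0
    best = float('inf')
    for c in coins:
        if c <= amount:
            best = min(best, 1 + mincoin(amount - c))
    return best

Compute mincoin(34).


Building up with DP:
mincoin(0) = 0
mincoin(1) = min(1+mincoin(0)=1+0=1) = 1
mincoin(2) = min(1+mincoin(1)=1+1=2) = 2
mincoin(3) = min(1+mincoin(2)=1+2=3) = 3
mincoin(4) = min(1+mincoin(3)=1+3=4, 1+mincoin(0)=1+0=1) = 1
mincoin(5) = min(1+mincoin(4)=1+1=2, 1+mincoin(1)=1+1=2) = 2
mincoin(6) = min(1+mincoin(5)=1+2=3, 1+mincoin(2)=1+2=3) = 3
mincoin(7) = min(1+mincoin(6)=1+3=4, 1+mincoin(3)=1+3=4) = 4
mincoin(8) = min(1+mincoin(7)=1+4=5, 1+mincoin(4)=1+1=2, 1+mincoin(0)=1+0=1) = 1
mincoin(9) = min(1+mincoin(8)=1+1=2, 1+mincoin(5)=1+2=3, 1+mincoin(1)=1+1=2) = 2
mincoin(10) = min(1+mincoin(9)=1+2=3, 1+mincoin(6)=1+3=4, 1+mincoin(2)=1+2=3) = 3
mincoin(11) = min(1+mincoin(10)=1+3=4, 1+mincoin(7)=1+4=5, 1+mincoin(3)=1+3=4, 1+mincoin(0)=1+0=1) = 1
mincoin(12) = min(1+mincoin(11)=1+1=2, 1+mincoin(8)=1+1=2, 1+mincoin(4)=1+1=2, 1+mincoin(1)=1+1=2) = 2
mincoin(13) = min(1+mincoin(12)=1+2=3, 1+mincoin(9)=1+2=3, 1+mincoin(5)=1+2=3, 1+mincoin(2)=1+2=3) = 3
mincoin(14) = min(1+mincoin(13)=1+3=4, 1+mincoin(10)=1+3=4, 1+mincoin(6)=1+3=4, 1+mincoin(3)=1+3=4) = 4
mincoin(15) = min(1+mincoin(14)=1+4=5, 1+mincoin(11)=1+1=2, 1+mincoin(7)=1+4=5, 1+mincoin(4)=1+1=2) = 2
mincoin(16) = min(1+mincoin(15)=1+2=3, 1+mincoin(12)=1+2=3, 1+mincoin(8)=1+1=2, 1+mincoin(5)=1+2=3) = 2
mincoin(17) = min(1+mincoin(16)=1+2=3, 1+mincoin(13)=1+3=4, 1+mincoin(9)=1+2=3, 1+mincoin(6)=1+3=4) = 3
mincoin(18) = min(1+mincoin(17)=1+3=4, 1+mincoin(14)=1+4=5, 1+mincoin(10)=1+3=4, 1+mincoin(7)=1+4=5) = 4
mincoin(19) = min(1+mincoin(18)=1+4=5, 1+mincoin(15)=1+2=3, 1+mincoin(11)=1+1=2, 1+mincoin(8)=1+1=2) = 2
mincoin(20) = min(1+mincoin(19)=1+2=3, 1+mincoin(16)=1+2=3, 1+mincoin(12)=1+2=3, 1+mincoin(9)=1+2=3) = 3
mincoin(21) = min(1+mincoin(20)=1+3=4, 1+mincoin(17)=1+3=4, 1+mincoin(13)=1+3=4, 1+mincoin(10)=1+3=4) = 4
mincoin(22) = min(1+mincoin(21)=1+4=5, 1+mincoin(18)=1+4=5, 1+mincoin(14)=1+4=5, 1+mincoin(11)=1+1=2) = 2
mincoin(23) = min(1+mincoin(22)=1+2=3, 1+mincoin(19)=1+2=3, 1+mincoin(15)=1+2=3, 1+mincoin(12)=1+2=3) = 3
mincoin(24) = min(1+mincoin(23)=1+3=4, 1+mincoin(20)=1+3=4, 1+mincoin(16)=1+2=3, 1+mincoin(13)=1+3=4) = 3
mincoin(25) = min(1+mincoin(24)=1+3=4, 1+mincoin(21)=1+4=5, 1+mincoin(17)=1+3=4, 1+mincoin(14)=1+4=5) = 4
mincoin(26) = min(1+mincoin(25)=1+4=5, 1+mincoin(22)=1+2=3, 1+mincoin(18)=1+4=5, 1+mincoin(15)=1+2=3) = 3
mincoin(27) = min(1+mincoin(26)=1+3=4, 1+mincoin(23)=1+3=4, 1+mincoin(19)=1+2=3, 1+mincoin(16)=1+2=3) = 3
mincoin(28) = min(1+mincoin(27)=1+3=4, 1+mincoin(24)=1+3=4, 1+mincoin(20)=1+3=4, 1+mincoin(17)=1+3=4) = 4
mincoin(29) = min(1+mincoin(28)=1+4=5, 1+mincoin(25)=1+4=5, 1+mincoin(21)=1+4=5, 1+mincoin(18)=1+4=5) = 5
mincoin(30) = min(1+mincoin(29)=1+5=6, 1+mincoin(26)=1+3=4, 1+mincoin(22)=1+2=3, 1+mincoin(19)=1+2=3) = 3
mincoin(31) = min(1+mincoin(30)=1+3=4, 1+mincoin(27)=1+3=4, 1+mincoin(23)=1+3=4, 1+mincoin(20)=1+3=4) = 4
mincoin(32) = min(1+mincoin(31)=1+4=5, 1+mincoin(28)=1+4=5, 1+mincoin(24)=1+3=4, 1+mincoin(21)=1+4=5) = 4
mincoin(33) = min(1+mincoin(32)=1+4=5, 1+mincoin(29)=1+5=6, 1+mincoin(25)=1+4=5, 1+mincoin(22)=1+2=3) = 3
mincoin(34) = min(1+mincoin(33)=1+3=4, 1+mincoin(30)=1+3=4, 1+mincoin(26)=1+3=4, 1+mincoin(23)=1+3=4) = 4

4


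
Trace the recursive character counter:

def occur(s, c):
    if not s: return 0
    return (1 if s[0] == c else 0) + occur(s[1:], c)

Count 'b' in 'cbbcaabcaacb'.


s[0]='c' != 'b' -> 0
s[0]='b' == 'b' -> 1
s[0]='b' == 'b' -> 1
s[0]='c' != 'b' -> 0
s[0]='a' != 'b' -> 0
s[0]='a' != 'b' -> 0
s[0]='b' == 'b' -> 1
s[0]='c' != 'b' -> 0
s[0]='a' != 'b' -> 0
s[0]='a' != 'b' -> 0
s[0]='c' != 'b' -> 0
s[0]='b' == 'b' -> 1
Sum: 0 + 1 + 1 + 0 + 0 + 0 + 1 + 0 + 0 + 0 + 0 + 1 = 4

4


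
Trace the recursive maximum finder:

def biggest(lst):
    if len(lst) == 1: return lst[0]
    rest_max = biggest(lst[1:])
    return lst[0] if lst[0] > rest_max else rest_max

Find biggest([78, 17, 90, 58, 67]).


biggest([78, 17, 90, 58, 67]): compare 78 with biggest([17, 90, 58, 67])
biggest([17, 90, 58, 67]): compare 17 with biggest([90, 58, 67])
biggest([90, 58, 67]): compare 90 with biggest([58, 67])
biggest([58, 67]): compare 58 with biggest([67])
biggest([67]) = 67  (base case)
Compare 58 with 67 -> 67
Compare 90 with 67 -> 90
Compare 17 with 90 -> 90
Compare 78 with 90 -> 90

90


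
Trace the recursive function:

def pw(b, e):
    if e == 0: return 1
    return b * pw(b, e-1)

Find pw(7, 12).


pw(7, 12)
= 7 * pw(7, 11)
= 7 * 7 * pw(7, 10)
= 7 * 7 * 7 * pw(7, 9)
= 7 * 7 * 7 * 7 * pw(7, 8)
= 7 * 7 * 7 * 7 * 7 * pw(7, 7)
= 7 * 7 * 7 * 7 * 7 * 7 * pw(7, 6)
= 7 * 7 * 7 * 7 * 7 * 7 * 7 * pw(7, 5)
= 7 * 7 * 7 * 7 * 7 * 7 * 7 * 7 * pw(7, 4)
= 7 * 7 * 7 * 7 * 7 * 7 * 7 * 7 * 7 * pw(7, 3)
= 7 * 7 * 7 * 7 * 7 * 7 * 7 * 7 * 7 * 7 * pw(7, 2)
= 7 * 7 * 7 * 7 * 7 * 7 * 7 * 7 * 7 * 7 * 7 * pw(7, 1)
= 7 * 7 * 7 * 7 * 7 * 7 * 7 * 7 * 7 * 7 * 7 * 7 * pw(7, 0)
= 7 * 7 * 7 * 7 * 7 * 7 * 7 * 7 * 7 * 7 * 7 * 7 * 1
= 13841287201

13841287201


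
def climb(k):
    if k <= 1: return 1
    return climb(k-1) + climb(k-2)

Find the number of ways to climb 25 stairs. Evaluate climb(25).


Building up from base cases:
climb(0) = 1
climb(1) = 1
climb(2) = climb(1) + climb(0) = 1 + 1 = 2
climb(3) = climb(2) + climb(1) = 2 + 1 = 3
climb(4) = climb(3) + climb(2) = 3 + 2 = 5
climb(5) = climb(4) + climb(3) = 5 + 3 = 8
climb(6) = climb(5) + climb(4) = 8 + 5 = 13
climb(7) = climb(6) + climb(5) = 13 + 8 = 21
climb(8) = climb(7) + climb(6) = 21 + 13 = 34
climb(9) = climb(8) + climb(7) = 34 + 21 = 55
climb(10) = climb(9) + climb(8) = 55 + 34 = 89
climb(11) = climb(10) + climb(9) = 89 + 55 = 144
climb(12) = climb(11) + climb(10) = 144 + 89 = 233
climb(13) = climb(12) + climb(11) = 233 + 144 = 377
climb(14) = climb(13) + climb(12) = 377 + 233 = 610
climb(15) = climb(14) + climb(13) = 610 + 377 = 987
climb(16) = climb(15) + climb(14) = 987 + 610 = 1597
climb(17) = climb(16) + climb(15) = 1597 + 987 = 2584
climb(18) = climb(17) + climb(16) = 2584 + 1597 = 4181
climb(19) = climb(18) + climb(17) = 4181 + 2584 = 6765
climb(20) = climb(19) + climb(18) = 6765 + 4181 = 10946
climb(21) = climb(20) + climb(19) = 10946 + 6765 = 17711
climb(22) = climb(21) + climb(20) = 17711 + 10946 = 28657
climb(23) = climb(22) + climb(21) = 28657 + 17711 = 46368
climb(24) = climb(23) + climb(22) = 46368 + 28657 = 75025
climb(25) = climb(24) + climb(23) = 75025 + 46368 = 121393

121393


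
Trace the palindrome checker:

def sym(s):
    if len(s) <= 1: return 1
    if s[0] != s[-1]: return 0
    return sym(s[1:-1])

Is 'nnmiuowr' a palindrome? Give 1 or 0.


sym('nnmiuowr'): s[0]='n' != s[-1]='r' -> return 0
Result: 0 (not a palindrome)

0


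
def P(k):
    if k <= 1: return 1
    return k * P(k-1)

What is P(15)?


P(15)
= 15 * P(14)
= 15 * 14 * P(13)
= 15 * 14 * 13 * P(12)
= 15 * 14 * 13 * 12 * P(11)
= 15 * 14 * 13 * 12 * 11 * P(10)
= 15 * 14 * 13 * 12 * 11 * 10 * P(9)
= 15 * 14 * 13 * 12 * 11 * 10 * 9 * P(8)
= 15 * 14 * 13 * 12 * 11 * 10 * 9 * 8 * P(7)
= 15 * 14 * 13 * 12 * 11 * 10 * 9 * 8 * 7 * P(6)
= 15 * 14 * 13 * 12 * 11 * 10 * 9 * 8 * 7 * 6 * P(5)
= 15 * 14 * 13 * 12 * 11 * 10 * 9 * 8 * 7 * 6 * 5 * P(4)
= 15 * 14 * 13 * 12 * 11 * 10 * 9 * 8 * 7 * 6 * 5 * 4 * P(3)
= 15 * 14 * 13 * 12 * 11 * 10 * 9 * 8 * 7 * 6 * 5 * 4 * 3 * P(2)
= 15 * 14 * 13 * 12 * 11 * 10 * 9 * 8 * 7 * 6 * 5 * 4 * 3 * 2 * P(1)
= 15 * 14 * 13 * 12 * 11 * 10 * 9 * 8 * 7 * 6 * 5 * 4 * 3 * 2 * 1
= 1307674368000

1307674368000


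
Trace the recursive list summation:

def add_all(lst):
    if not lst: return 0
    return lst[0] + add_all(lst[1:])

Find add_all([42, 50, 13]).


add_all([42, 50, 13]) = 42 + add_all([50, 13])
add_all([50, 13]) = 50 + add_all([13])
add_all([13]) = 13 + add_all([])
add_all([]) = 0  (base case)
Total: 42 + 50 + 13 + 0 = 105

105


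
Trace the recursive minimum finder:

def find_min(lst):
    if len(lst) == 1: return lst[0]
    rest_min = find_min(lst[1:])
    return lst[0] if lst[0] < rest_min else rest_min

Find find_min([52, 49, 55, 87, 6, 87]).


find_min([52, 49, 55, 87, 6, 87]): compare 52 with find_min([49, 55, 87, 6, 87])
find_min([49, 55, 87, 6, 87]): compare 49 with find_min([55, 87, 6, 87])
find_min([55, 87, 6, 87]): compare 55 with find_min([87, 6, 87])
find_min([87, 6, 87]): compare 87 with find_min([6, 87])
find_min([6, 87]): compare 6 with find_min([87])
find_min([87]) = 87  (base case)
Compare 6 with 87 -> 6
Compare 87 with 6 -> 6
Compare 55 with 6 -> 6
Compare 49 with 6 -> 6
Compare 52 with 6 -> 6

6


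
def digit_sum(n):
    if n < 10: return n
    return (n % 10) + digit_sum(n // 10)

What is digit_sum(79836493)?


digit_sum(79836493) = 3 + digit_sum(7983649)
digit_sum(7983649) = 9 + digit_sum(798364)
digit_sum(798364) = 4 + digit_sum(79836)
digit_sum(79836) = 6 + digit_sum(7983)
digit_sum(7983) = 3 + digit_sum(798)
digit_sum(798) = 8 + digit_sum(79)
digit_sum(79) = 9 + digit_sum(7)
digit_sum(7) = 7  (base case)
Total: 3 + 9 + 4 + 6 + 3 + 8 + 9 + 7 = 49

49


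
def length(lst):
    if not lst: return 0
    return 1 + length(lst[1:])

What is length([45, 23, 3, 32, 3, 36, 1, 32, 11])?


length([45, 23, 3, 32, 3, 36, 1, 32, 11]) = 1 + length([23, 3, 32, 3, 36, 1, 32, 11])
length([23, 3, 32, 3, 36, 1, 32, 11]) = 1 + length([3, 32, 3, 36, 1, 32, 11])
length([3, 32, 3, 36, 1, 32, 11]) = 1 + length([32, 3, 36, 1, 32, 11])
length([32, 3, 36, 1, 32, 11]) = 1 + length([3, 36, 1, 32, 11])
length([3, 36, 1, 32, 11]) = 1 + length([36, 1, 32, 11])
length([36, 1, 32, 11]) = 1 + length([1, 32, 11])
length([1, 32, 11]) = 1 + length([32, 11])
length([32, 11]) = 1 + length([11])
length([11]) = 1 + length([])
length([]) = 0  (base case)
Unwinding: 1 + 1 + 1 + 1 + 1 + 1 + 1 + 1 + 1 + 0 = 9

9


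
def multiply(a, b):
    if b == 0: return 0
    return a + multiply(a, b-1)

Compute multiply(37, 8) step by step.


multiply(37, 8) = 37 + multiply(37, 7)
multiply(37, 7) = 37 + multiply(37, 6)
multiply(37, 6) = 37 + multiply(37, 5)
multiply(37, 5) = 37 + multiply(37, 4)
multiply(37, 4) = 37 + multiply(37, 3)
multiply(37, 3) = 37 + multiply(37, 2)
multiply(37, 2) = 37 + multiply(37, 1)
multiply(37, 1) = 37 + multiply(37, 0)
multiply(37, 0) = 0  (base case)
Total: 37 + 37 + 37 + 37 + 37 + 37 + 37 + 37 + 0 = 296

296


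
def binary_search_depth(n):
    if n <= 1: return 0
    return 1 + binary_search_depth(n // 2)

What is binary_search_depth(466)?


466 / 2 = 233
233 / 2 = 116
116 / 2 = 58
58 / 2 = 29
29 / 2 = 14
14 / 2 = 7
7 / 2 = 3
3 / 2 = 1
Reached 1 after 8 halvings

8


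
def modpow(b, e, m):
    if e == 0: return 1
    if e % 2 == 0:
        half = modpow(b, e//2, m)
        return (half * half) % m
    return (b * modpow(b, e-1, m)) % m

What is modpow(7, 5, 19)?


modpow(7, 5, 19): e is odd, compute modpow(7, 4, 19)
  modpow(7, 4, 19): e is even, compute modpow(7, 2, 19)
    modpow(7, 2, 19): e is even, compute modpow(7, 1, 19)
      modpow(7, 1, 19): e is odd, compute modpow(7, 0, 19)
        modpow(7, 0, 19) = 1
      (7 * 1) % 19 = 7
    half=7, (7*7) % 19 = 11
  half=11, (11*11) % 19 = 7
(7 * 7) % 19 = 11

11


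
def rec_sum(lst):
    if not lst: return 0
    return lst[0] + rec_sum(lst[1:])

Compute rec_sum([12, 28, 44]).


rec_sum([12, 28, 44]) = 12 + rec_sum([28, 44])
rec_sum([28, 44]) = 28 + rec_sum([44])
rec_sum([44]) = 44 + rec_sum([])
rec_sum([]) = 0  (base case)
Total: 12 + 28 + 44 + 0 = 84

84


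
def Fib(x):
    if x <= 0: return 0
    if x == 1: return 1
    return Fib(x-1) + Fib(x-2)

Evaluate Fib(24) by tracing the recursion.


Computing Fib(24) bottom-up:
Fib(0) = 0
Fib(1) = 1
Fib(2) = Fib(1) + Fib(0) = 1 + 0 = 1
Fib(3) = Fib(2) + Fib(1) = 1 + 1 = 2
Fib(4) = Fib(3) + Fib(2) = 2 + 1 = 3
Fib(5) = Fib(4) + Fib(3) = 3 + 2 = 5
Fib(6) = Fib(5) + Fib(4) = 5 + 3 = 8
Fib(7) = Fib(6) + Fib(5) = 8 + 5 = 13
Fib(8) = Fib(7) + Fib(6) = 13 + 8 = 21
Fib(9) = Fib(8) + Fib(7) = 21 + 13 = 34
Fib(10) = Fib(9) + Fib(8) = 34 + 21 = 55
Fib(11) = Fib(10) + Fib(9) = 55 + 34 = 89
Fib(12) = Fib(11) + Fib(10) = 89 + 55 = 144
Fib(13) = Fib(12) + Fib(11) = 144 + 89 = 233
Fib(14) = Fib(13) + Fib(12) = 233 + 144 = 377
Fib(15) = Fib(14) + Fib(13) = 377 + 233 = 610
Fib(16) = Fib(15) + Fib(14) = 610 + 377 = 987
Fib(17) = Fib(16) + Fib(15) = 987 + 610 = 1597
Fib(18) = Fib(17) + Fib(16) = 1597 + 987 = 2584
Fib(19) = Fib(18) + Fib(17) = 2584 + 1597 = 4181
Fib(20) = Fib(19) + Fib(18) = 4181 + 2584 = 6765
Fib(21) = Fib(20) + Fib(19) = 6765 + 4181 = 10946
Fib(22) = Fib(21) + Fib(20) = 10946 + 6765 = 17711
Fib(23) = Fib(22) + Fib(21) = 17711 + 10946 = 28657
Fib(24) = Fib(23) + Fib(22) = 28657 + 17711 = 46368

46368


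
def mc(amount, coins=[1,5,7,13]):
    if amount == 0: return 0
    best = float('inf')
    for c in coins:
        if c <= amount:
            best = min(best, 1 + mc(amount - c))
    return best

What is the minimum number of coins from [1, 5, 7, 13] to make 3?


Building up with DP:
mc(0) = 0
mc(1) = min(1+mc(0)=1+0=1) = 1
mc(2) = min(1+mc(1)=1+1=2) = 2
mc(3) = min(1+mc(2)=1+2=3) = 3

3


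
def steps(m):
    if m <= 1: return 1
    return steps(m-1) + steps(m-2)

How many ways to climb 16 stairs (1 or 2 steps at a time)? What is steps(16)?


Building up from base cases:
steps(0) = 1
steps(1) = 1
steps(2) = steps(1) + steps(0) = 1 + 1 = 2
steps(3) = steps(2) + steps(1) = 2 + 1 = 3
steps(4) = steps(3) + steps(2) = 3 + 2 = 5
steps(5) = steps(4) + steps(3) = 5 + 3 = 8
steps(6) = steps(5) + steps(4) = 8 + 5 = 13
steps(7) = steps(6) + steps(5) = 13 + 8 = 21
steps(8) = steps(7) + steps(6) = 21 + 13 = 34
steps(9) = steps(8) + steps(7) = 34 + 21 = 55
steps(10) = steps(9) + steps(8) = 55 + 34 = 89
steps(11) = steps(10) + steps(9) = 89 + 55 = 144
steps(12) = steps(11) + steps(10) = 144 + 89 = 233
steps(13) = steps(12) + steps(11) = 233 + 144 = 377
steps(14) = steps(13) + steps(12) = 377 + 233 = 610
steps(15) = steps(14) + steps(13) = 610 + 377 = 987
steps(16) = steps(15) + steps(14) = 987 + 610 = 1597

1597


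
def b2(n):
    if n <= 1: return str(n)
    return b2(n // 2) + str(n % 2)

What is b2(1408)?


b2(1408) = b2(704) + '0'
b2(704) = b2(352) + '0'
b2(352) = b2(176) + '0'
b2(176) = b2(88) + '0'
b2(88) = b2(44) + '0'
b2(44) = b2(22) + '0'
b2(22) = b2(11) + '0'
b2(11) = b2(5) + '1'
b2(5) = b2(2) + '1'
b2(2) = b2(1) + '0'
b2(1) = '1'  (base case)
Concatenating: '1' + '0' + '1' + '1' + '0' + '0' + '0' + '0' + '0' + '0' + '0' = '10110000000'

10110000000


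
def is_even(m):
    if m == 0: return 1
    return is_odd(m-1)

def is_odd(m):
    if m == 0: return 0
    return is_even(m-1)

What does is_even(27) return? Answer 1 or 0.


is_even(27) = is_odd(26)
is_odd(26) = is_even(25)
is_even(25) = is_odd(24)
is_odd(24) = is_even(23)
is_even(23) = is_odd(22)
is_odd(22) = is_even(21)
is_even(21) = is_odd(20)
is_odd(20) = is_even(19)
is_even(19) = is_odd(18)
is_odd(18) = is_even(17)
is_even(17) = is_odd(16)
is_odd(16) = is_even(15)
is_even(15) = is_odd(14)
is_odd(14) = is_even(13)
is_even(13) = is_odd(12)
is_odd(12) = is_even(11)
is_even(11) = is_odd(10)
is_odd(10) = is_even(9)
is_even(9) = is_odd(8)
is_odd(8) = is_even(7)
is_even(7) = is_odd(6)
is_odd(6) = is_even(5)
is_even(5) = is_odd(4)
is_odd(4) = is_even(3)
is_even(3) = is_odd(2)
is_odd(2) = is_even(1)
is_even(1) = is_odd(0)
is_odd(0) = 0  (base case)
Result: 0

0


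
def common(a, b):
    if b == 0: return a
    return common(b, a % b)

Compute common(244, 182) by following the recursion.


common(244, 182) = common(182, 62)
common(182, 62) = common(62, 58)
common(62, 58) = common(58, 4)
common(58, 4) = common(4, 2)
common(4, 2) = common(2, 0)
common(2, 0) = 2  (base case)

2


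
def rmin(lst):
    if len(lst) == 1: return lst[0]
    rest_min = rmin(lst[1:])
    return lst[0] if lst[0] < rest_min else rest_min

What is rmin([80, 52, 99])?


rmin([80, 52, 99]): compare 80 with rmin([52, 99])
rmin([52, 99]): compare 52 with rmin([99])
rmin([99]) = 99  (base case)
Compare 52 with 99 -> 52
Compare 80 with 52 -> 52

52


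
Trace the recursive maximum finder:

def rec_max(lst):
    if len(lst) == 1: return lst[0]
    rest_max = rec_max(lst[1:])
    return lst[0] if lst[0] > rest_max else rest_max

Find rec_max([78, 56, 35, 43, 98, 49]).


rec_max([78, 56, 35, 43, 98, 49]): compare 78 with rec_max([56, 35, 43, 98, 49])
rec_max([56, 35, 43, 98, 49]): compare 56 with rec_max([35, 43, 98, 49])
rec_max([35, 43, 98, 49]): compare 35 with rec_max([43, 98, 49])
rec_max([43, 98, 49]): compare 43 with rec_max([98, 49])
rec_max([98, 49]): compare 98 with rec_max([49])
rec_max([49]) = 49  (base case)
Compare 98 with 49 -> 98
Compare 43 with 98 -> 98
Compare 35 with 98 -> 98
Compare 56 with 98 -> 98
Compare 78 with 98 -> 98

98


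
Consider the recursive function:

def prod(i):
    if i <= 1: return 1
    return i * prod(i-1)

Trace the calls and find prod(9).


prod(9)
= 9 * prod(8)
= 9 * 8 * prod(7)
= 9 * 8 * 7 * prod(6)
= 9 * 8 * 7 * 6 * prod(5)
= 9 * 8 * 7 * 6 * 5 * prod(4)
= 9 * 8 * 7 * 6 * 5 * 4 * prod(3)
= 9 * 8 * 7 * 6 * 5 * 4 * 3 * prod(2)
= 9 * 8 * 7 * 6 * 5 * 4 * 3 * 2 * prod(1)
= 9 * 8 * 7 * 6 * 5 * 4 * 3 * 2 * 1
= 362880

362880


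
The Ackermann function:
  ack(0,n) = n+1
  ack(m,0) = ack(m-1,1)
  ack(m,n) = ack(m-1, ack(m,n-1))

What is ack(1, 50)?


ack(1, 50) = ack(0, ack(1, 49))
  ack(1, 49) = ack(0, ack(1, 48))
    ack(1, 48) = ack(0, ack(1, 47))
      ack(1, 47) = ack(0, ack(1, 46))
        ack(1, 46) = ack(0, ack(1, 45))
          ack(1, 45) = ack(0, ack(1, 44))
          ack(1, 44) = ack(0, ack(1, 43))
          ack(1, 43) = ack(0, ack(1, 42))
          ack(1, 42) = ack(0, ack(1, 41))
          ack(1, 41) = ack(0, ack(1, 40))
          ack(1, 40) = ack(0, ack(1, 39))
          ack(1, 39) = ack(0, ack(1, 38))
          ack(1, 38) = ack(0, ack(1, 37))
          ack(1, 37) = ack(0, ack(1, 36))
          ack(1, 36) = ack(0, ack(1, 35))
          ack(1, 35) = ack(0, ack(1, 34))
          ack(1, 34) = ack(0, ack(1, 33))
          ack(1, 33) = ack(0, ack(1, 32))
          ack(1, 32) = ack(0, ack(1, 31))
          ack(1, 31) = ack(0, ack(1, 30))
          ack(1, 30) = ack(0, ack(1, 29))
          ack(1, 29) = ack(0, ack(1, 28))
          ack(1, 28) = ack(0, ack(1, 27))
          ack(1, 27) = ack(0, ack(1, 26))
          ack(1, 26) = ack(0, ack(1, 25))
... (trace truncated)
Result: ack(1, 50) = 52

52


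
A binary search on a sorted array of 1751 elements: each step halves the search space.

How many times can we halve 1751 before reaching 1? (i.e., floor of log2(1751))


1751 / 2 = 875
875 / 2 = 437
437 / 2 = 218
218 / 2 = 109
109 / 2 = 54
54 / 2 = 27
27 / 2 = 13
13 / 2 = 6
6 / 2 = 3
3 / 2 = 1
Reached 1 after 10 halvings

10


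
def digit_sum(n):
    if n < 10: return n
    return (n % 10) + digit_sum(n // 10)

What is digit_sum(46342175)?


digit_sum(46342175) = 5 + digit_sum(4634217)
digit_sum(4634217) = 7 + digit_sum(463421)
digit_sum(463421) = 1 + digit_sum(46342)
digit_sum(46342) = 2 + digit_sum(4634)
digit_sum(4634) = 4 + digit_sum(463)
digit_sum(463) = 3 + digit_sum(46)
digit_sum(46) = 6 + digit_sum(4)
digit_sum(4) = 4  (base case)
Total: 5 + 7 + 1 + 2 + 4 + 3 + 6 + 4 = 32

32
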